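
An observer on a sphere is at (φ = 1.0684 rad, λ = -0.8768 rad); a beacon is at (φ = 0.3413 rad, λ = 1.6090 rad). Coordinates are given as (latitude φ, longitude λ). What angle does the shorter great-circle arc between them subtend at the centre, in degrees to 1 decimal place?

93.8°

With latitudes φ₁ = 61.215°, φ₂ = 19.555° and longitude difference Δλ = 142.426°:
cos c = sin φ₁ sin φ₂ + cos φ₁ cos φ₂ cos Δλ = (0.8764)(0.3347) + (0.4815)(0.9423)(-0.7926) = -0.06628,
so c = arccos(-0.06628) = 1.63712 rad.
So the angular separation is 93.8°.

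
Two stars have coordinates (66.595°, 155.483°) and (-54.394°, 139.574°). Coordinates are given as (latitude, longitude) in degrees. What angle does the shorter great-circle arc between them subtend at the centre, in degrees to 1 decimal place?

121.6°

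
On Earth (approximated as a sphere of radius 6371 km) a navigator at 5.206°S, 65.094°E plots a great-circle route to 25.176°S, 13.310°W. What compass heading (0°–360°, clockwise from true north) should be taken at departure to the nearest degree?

Δλ = -78.404° = -1.3684 rad.
y = sin Δλ · cos φ₂ = (-0.9796)(0.9050) = -0.8865
x = cos φ₁ sin φ₂ − sin φ₁ cos φ₂ cos Δλ = (0.9959)(-0.4254) − (-0.0907)(0.9050)(0.2010) = -0.4071
θ = atan2(y, x) = -114.67°; adding 360° gives 245°.

245°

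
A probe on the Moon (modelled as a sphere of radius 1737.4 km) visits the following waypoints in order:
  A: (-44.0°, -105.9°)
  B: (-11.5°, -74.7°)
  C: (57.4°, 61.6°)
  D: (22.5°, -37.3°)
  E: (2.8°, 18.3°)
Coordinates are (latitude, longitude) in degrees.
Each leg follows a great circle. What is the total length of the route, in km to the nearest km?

Leg A→B: central angle 0.7356 rad, distance 1278.0 km.
Leg B→C: central angle 2.1527 rad, distance 3740.2 km.
Leg C→D: central angle 1.3229 rad, distance 2298.4 km.
Leg D→E: central angle 1.0003 rad, distance 1738.0 km.
Total: 1278.0 + 3740.2 + 2298.4 + 1738.0 ≈ 9055 km.

9055 km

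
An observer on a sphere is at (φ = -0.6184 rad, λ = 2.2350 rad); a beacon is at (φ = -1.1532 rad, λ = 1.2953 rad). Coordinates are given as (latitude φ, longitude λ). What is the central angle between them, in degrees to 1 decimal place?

Let φ₁ = -0.6184 rad, φ₂ = -1.1532 rad, and Δλ = -0.9397 rad.
cos c = sin φ₁ sin φ₂ + cos φ₁ cos φ₂ cos Δλ = (-0.5797)(-0.9141) + (0.8148)(0.4056)(0.5900) = 0.72489,
so c = arccos(0.72489) = 0.75992 rad.
So the angular separation is 43.5°.

43.5°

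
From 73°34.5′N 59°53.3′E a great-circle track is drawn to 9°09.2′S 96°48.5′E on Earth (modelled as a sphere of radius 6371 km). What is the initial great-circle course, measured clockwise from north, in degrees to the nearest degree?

144°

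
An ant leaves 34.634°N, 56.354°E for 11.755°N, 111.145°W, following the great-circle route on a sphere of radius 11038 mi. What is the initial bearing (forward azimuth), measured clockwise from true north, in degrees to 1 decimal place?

343.4°

With φ₁ = 0.6045, φ₂ = 0.2052, Δλ = -2.9234 rad, the forward-azimuth formula gives
θ = atan2( sin Δλ cos φ₂ , cos φ₁ sin φ₂ − sin φ₁ cos φ₂ cos Δλ ) = atan2(-0.2119, 0.7108) = -16.60°.
Adding 360° brings this into [0°, 360°): 343.4°.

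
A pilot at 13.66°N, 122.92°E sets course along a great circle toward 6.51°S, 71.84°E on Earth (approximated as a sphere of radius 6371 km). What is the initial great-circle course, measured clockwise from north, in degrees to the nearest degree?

252°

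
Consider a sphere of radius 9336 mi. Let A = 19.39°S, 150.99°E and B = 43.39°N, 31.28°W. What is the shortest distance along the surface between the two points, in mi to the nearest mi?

25407 mi

Let φ₁ = -0.3384 rad, φ₂ = 0.7573 rad, and Δλ = 3.1020 rad.
cos c = sin φ₁ sin φ₂ + cos φ₁ cos φ₂ cos Δλ = (-0.3320)(0.6870) + (0.9433)(0.7267)(-0.9992) = -0.91301,
so c = arccos(-0.91301) = 2.72139 rad.
Distance = R·c = 9336 × 2.7214 ≈ 25407 mi.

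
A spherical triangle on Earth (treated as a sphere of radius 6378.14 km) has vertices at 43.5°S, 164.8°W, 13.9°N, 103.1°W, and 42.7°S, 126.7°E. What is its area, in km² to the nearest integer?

Side lengths (central angles): a = 2.2439, b = 0.8471, c = 1.4015 rad; semiperimeter s = 2.2462.
By l'Huilier's theorem, tan(E/4) = √[tan(s/2) tan((s−a)/2) tan((s−b)/2) tan((s−c)/2)], giving spherical excess E = 0.1221 rad.
Area = E·R² = 0.1221 × (6378.14)² ≈ 4966511 km².

4966511 km²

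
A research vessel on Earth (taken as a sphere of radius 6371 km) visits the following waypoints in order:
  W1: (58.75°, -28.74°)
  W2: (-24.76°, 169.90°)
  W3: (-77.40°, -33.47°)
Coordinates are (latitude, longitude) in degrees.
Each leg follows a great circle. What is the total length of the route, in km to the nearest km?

24512 km

Leg W1→W2: central angle 2.5055 rad, distance 15962.6 km.
Leg W2→W3: central angle 1.3419 rad, distance 8549.3 km.
Total: 15962.6 + 8549.3 ≈ 24512 km.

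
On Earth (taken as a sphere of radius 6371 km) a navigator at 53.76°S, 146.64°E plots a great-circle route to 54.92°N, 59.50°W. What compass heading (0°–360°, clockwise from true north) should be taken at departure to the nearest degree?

75°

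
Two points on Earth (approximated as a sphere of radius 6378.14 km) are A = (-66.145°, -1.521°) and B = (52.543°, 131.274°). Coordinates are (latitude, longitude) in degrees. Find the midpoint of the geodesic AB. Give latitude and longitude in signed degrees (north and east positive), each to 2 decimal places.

Central angle δ = 2.6750 rad. Interpolating on the sphere with fraction f = 0.5:
P = [sin((1−f)δ)·A + sin(fδ)·B] / sin δ = 2.1626·A + 2.1626·B in Cartesian coordinates,
giving P = (0.0067, 0.9653, -0.2612), i.e. latitude -15.14°, longitude 89.60°.

-15.14°, 89.60°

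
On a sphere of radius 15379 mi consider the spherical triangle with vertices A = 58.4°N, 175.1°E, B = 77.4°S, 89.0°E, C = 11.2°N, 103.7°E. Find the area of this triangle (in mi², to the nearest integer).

Side lengths (central angles): a = 1.5534, b = 1.2351, c = 2.5382 rad; semiperimeter s = 2.6634.
By l'Huilier's theorem, tan(E/4) = √[tan(s/2) tan((s−a)/2) tan((s−b)/2) tan((s−c)/2)], giving spherical excess E = 1.4232 rad.
Area = E·R² = 1.4232 × (15379)² ≈ 336615644 mi².

336615644 mi²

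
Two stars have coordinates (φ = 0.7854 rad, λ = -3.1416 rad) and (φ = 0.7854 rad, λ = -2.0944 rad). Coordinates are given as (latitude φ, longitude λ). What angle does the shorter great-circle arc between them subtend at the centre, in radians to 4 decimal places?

With latitudes φ₁ = 45.000°, φ₂ = 45.000° and longitude difference Δλ = 60.000°:
Haversine: a = sin²(Δφ/2) + cos φ₁ cos φ₂ sin²(Δλ/2) = 0.0000 + (0.7071)(0.7071)(0.2500) = 0.12500.
Central angle c = 2·arcsin(√a) = 0.72273 rad.
So the angular separation is 0.7227 rad.

0.7227 rad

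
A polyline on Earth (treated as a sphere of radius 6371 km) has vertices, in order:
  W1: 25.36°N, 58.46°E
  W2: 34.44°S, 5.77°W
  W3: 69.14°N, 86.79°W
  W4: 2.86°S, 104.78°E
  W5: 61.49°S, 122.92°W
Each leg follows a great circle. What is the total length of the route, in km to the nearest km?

Leg W1→W2: central angle 1.4889 rad, distance 9486.0 km.
Leg W2→W3: central angle 2.0745 rad, distance 13216.4 km.
Leg W3→W4: central angle 1.9769 rad, distance 12594.9 km.
Leg W4→W5: central angle 1.8515 rad, distance 11795.6 km.
Total: 9486.0 + 13216.4 + 12594.9 + 11795.6 ≈ 47093 km.

47093 km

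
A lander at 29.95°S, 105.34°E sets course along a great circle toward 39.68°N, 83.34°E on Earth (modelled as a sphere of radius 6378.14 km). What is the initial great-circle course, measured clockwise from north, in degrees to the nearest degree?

342°

Δλ = -22.000° = -0.3840 rad.
y = sin Δλ · cos φ₂ = (-0.3746)(0.7696) = -0.2883
x = cos φ₁ sin φ₂ − sin φ₁ cos φ₂ cos Δλ = (0.8665)(0.6385) − (-0.4992)(0.7696)(0.9272) = 0.9095
θ = atan2(y, x) = -17.59°; adding 360° gives 342°.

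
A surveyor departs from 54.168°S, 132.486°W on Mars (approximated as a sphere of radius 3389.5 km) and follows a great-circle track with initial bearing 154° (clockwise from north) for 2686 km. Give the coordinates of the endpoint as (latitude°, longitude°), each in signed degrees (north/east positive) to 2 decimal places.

Angular distance δ = d/R = 2686/3389.5 = 0.79245 rad; initial bearing θ = 2.6878 rad.
sin φ₂ = sin φ₁ cos δ + cos φ₁ sin δ cos θ = (-0.8107)(0.7021) + (0.5854)(0.7121)(-0.8988) = -0.9439, so φ₂ = -70.72°.
Δλ = atan2(sin θ sin δ cos φ₁, cos δ − sin φ₁ sin φ₂) = atan2(0.1827, -0.0631) = 109.062°.
λ₂ = -132.486° + 109.062° = -23.42°.

-70.72°, -23.42°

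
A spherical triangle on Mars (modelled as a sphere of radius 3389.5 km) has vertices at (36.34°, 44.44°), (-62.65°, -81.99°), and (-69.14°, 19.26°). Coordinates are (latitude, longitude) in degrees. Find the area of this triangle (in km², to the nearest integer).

Side lengths (central angles): a = 0.6467, b = 1.8694, c = 2.4130 rad; semiperimeter s = 2.4645.
By l'Huilier's theorem, tan(E/4) = √[tan(s/2) tan((s−a)/2) tan((s−b)/2) tan((s−c)/2)], giving spherical excess E = 0.6726 rad.
Area = E·R² = 0.6726 × (3389.5)² ≈ 7727393 km².

7727393 km²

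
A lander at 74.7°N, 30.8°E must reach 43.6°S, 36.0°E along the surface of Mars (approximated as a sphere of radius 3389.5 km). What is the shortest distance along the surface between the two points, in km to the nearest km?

In radians: φ₁ = 1.3038, φ₂ = -0.7610, Δλ = 5.200° = 0.0908 rad.
Haversine: a = sin²(Δφ/2) + cos φ₁ cos φ₂ sin²(Δλ/2) = 0.7370 + (0.2639)(0.7242)(0.0021) = 0.73744.
Central angle c = 2·arcsin(√a) = 2.06562 rad.
Distance = R·c = 3389.5 × 2.0656 ≈ 7001 km.

7001 km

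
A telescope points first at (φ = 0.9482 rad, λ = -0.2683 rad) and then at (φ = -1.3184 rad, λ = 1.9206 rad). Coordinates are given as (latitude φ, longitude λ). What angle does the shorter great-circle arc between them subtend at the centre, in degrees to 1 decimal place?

With latitudes φ₁ = 54.328°, φ₂ = -75.539° and longitude difference Δλ = 125.415°:
Haversine: a = sin²(Δφ/2) + cos φ₁ cos φ₂ sin²(Δλ/2) = 0.8205 + (0.5831)(0.2497)(0.7897) = 0.93551.
Central angle c = 2·arcsin(√a) = 2.62807 rad.
So the angular separation is 150.6°.

150.6°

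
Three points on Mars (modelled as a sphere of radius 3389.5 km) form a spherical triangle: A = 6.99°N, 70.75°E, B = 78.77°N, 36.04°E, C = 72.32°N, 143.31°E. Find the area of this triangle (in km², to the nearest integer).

Side lengths (central angles): a = 0.4104, b = 1.3630, c = 1.2888 rad; semiperimeter s = 1.5311.
By l'Huilier's theorem, tan(E/4) = √[tan(s/2) tan((s−a)/2) tan((s−b)/2) tan((s−c)/2)], giving spherical excess E = 0.3139 rad.
Area = E·R² = 0.3139 × (3389.5)² ≈ 3606607 km².

3606607 km²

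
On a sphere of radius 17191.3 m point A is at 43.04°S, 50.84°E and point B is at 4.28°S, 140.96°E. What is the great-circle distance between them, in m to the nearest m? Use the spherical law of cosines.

26154 m

Let φ₁ = -0.7512 rad, φ₂ = -0.0747 rad, and Δλ = 1.5729 rad.
cos c = sin φ₁ sin φ₂ + cos φ₁ cos φ₂ cos Δλ = (-0.6825)(-0.0746) + (0.7309)(0.9972)(-0.0021) = 0.04941,
so c = arccos(0.04941) = 1.52137 rad.
Distance = R·c = 17191.3 × 1.5214 ≈ 26154 m.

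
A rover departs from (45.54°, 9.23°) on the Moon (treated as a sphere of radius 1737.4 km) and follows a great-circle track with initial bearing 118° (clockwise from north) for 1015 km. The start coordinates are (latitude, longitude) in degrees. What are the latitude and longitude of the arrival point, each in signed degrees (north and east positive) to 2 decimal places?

24.46°, 41.57°

Angular distance δ = d/R = 1015/1737.4 = 0.58421 rad; initial bearing θ = 2.0595 rad.
sin φ₂ = sin φ₁ cos δ + cos φ₁ sin δ cos θ = (0.7137)(0.8342) + (0.7004)(0.5515)(-0.4695) = 0.4140, so φ₂ = 24.46°.
Δλ = atan2(sin θ sin δ cos φ₁, cos δ − sin φ₁ sin φ₂) = atan2(0.3411, 0.5387) = 32.343°.
λ₂ = 9.230° + 32.343° = 41.57°.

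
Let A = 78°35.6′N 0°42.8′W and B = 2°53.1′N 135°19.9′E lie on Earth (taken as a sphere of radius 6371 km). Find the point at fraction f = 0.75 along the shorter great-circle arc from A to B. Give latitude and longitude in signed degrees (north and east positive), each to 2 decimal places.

The central angle between A and B is δ = 1.6638 rad.
With f = 0.75, the slerp weights are sin((1−f)δ)/sin δ = 0.4058 and sin(fδ)/sin δ = 0.9524.
Weighted sum of the unit vectors: (0.4058)·(0.1978,-0.0025,0.9802) + (0.9524)·(-0.7103,0.7021,0.0503) = (-0.5962, 0.6677, 0.4457).
Converting back: φ = atan2(z, √(x²+y²)) = 26.47°, λ = atan2(y, x) = 131.76°.

26.47°, 131.76°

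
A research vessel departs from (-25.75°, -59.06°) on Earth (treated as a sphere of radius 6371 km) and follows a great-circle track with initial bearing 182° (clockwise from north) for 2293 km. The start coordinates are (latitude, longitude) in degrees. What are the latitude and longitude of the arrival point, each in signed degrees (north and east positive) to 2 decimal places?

-46.36°, -60.08°

Angular distance δ = d/R = 2293/6371 = 0.35991 rad; initial bearing θ = 3.1765 rad.
sin φ₂ = sin φ₁ cos δ + cos φ₁ sin δ cos θ = (-0.4344)(0.9359) + (0.9007)(0.3522)(-0.9994) = -0.7236, so φ₂ = -46.36°.
Δλ = atan2(sin θ sin δ cos φ₁, cos δ − sin φ₁ sin φ₂) = atan2(-0.0111, 0.6215) = -1.020°.
λ₂ = -59.060° − 1.020° = -60.08°.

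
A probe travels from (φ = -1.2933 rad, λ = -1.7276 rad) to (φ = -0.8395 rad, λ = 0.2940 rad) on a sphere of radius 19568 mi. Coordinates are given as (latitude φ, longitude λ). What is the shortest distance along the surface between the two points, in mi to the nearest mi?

17246 mi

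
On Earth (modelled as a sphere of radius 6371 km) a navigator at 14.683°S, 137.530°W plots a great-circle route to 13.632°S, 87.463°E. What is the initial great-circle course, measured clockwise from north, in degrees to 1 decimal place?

With φ₁ = -0.2563, φ₂ = -0.2379, Δλ = -2.3563 rad, the forward-azimuth formula gives
θ = atan2( sin Δλ cos φ₂ , cos φ₁ sin φ₂ − sin φ₁ cos φ₂ cos Δλ ) = atan2(-0.6871, -0.4022) = -120.34°.
Adding 360° brings this into [0°, 360°): 239.7°.

239.7°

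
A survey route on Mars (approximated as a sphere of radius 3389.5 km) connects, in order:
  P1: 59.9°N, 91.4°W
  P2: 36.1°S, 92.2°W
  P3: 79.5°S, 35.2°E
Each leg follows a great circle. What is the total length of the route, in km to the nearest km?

9268 km

Leg P1→P2: central angle 1.6756 rad, distance 5679.3 km.
Leg P2→P3: central angle 1.0588 rad, distance 3588.9 km.
Total: 5679.3 + 3588.9 ≈ 9268 km.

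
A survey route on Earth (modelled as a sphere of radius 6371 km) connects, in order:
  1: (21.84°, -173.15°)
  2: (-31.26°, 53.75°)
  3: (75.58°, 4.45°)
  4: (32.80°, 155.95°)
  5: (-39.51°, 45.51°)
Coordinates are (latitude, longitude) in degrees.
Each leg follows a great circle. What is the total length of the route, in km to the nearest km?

49322 km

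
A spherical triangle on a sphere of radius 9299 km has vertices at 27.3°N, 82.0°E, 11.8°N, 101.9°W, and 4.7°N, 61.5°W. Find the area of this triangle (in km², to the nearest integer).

Side lengths (central angles): a = 0.7080, b = 2.3109, c = 2.4560 rad; semiperimeter s = 2.7374.
By l'Huilier's theorem, tan(E/4) = √[tan(s/2) tan((s−a)/2) tan((s−b)/2) tan((s−c)/2)], giving spherical excess E = 1.8251 rad.
Area = E·R² = 1.8251 × (9299)² ≈ 157815132 km².

157815132 km²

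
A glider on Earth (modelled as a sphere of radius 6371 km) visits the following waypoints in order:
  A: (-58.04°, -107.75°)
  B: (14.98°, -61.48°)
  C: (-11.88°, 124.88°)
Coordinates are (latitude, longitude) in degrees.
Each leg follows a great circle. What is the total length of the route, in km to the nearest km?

Leg A→B: central angle 1.4362 rad, distance 9150.2 km.
Leg B→C: central angle 3.0208 rad, distance 19245.8 km.
Total: 9150.2 + 19245.8 ≈ 28396 km.

28396 km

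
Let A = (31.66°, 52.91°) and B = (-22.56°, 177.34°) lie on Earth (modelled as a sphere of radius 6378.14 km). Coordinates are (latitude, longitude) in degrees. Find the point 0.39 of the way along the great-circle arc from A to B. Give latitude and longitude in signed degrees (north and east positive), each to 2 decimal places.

Central angle δ = 2.2729 rad. Interpolating on the sphere with fraction f = 0.39:
P = [sin((1−f)δ)·A + sin(fδ)·B] / sin δ = 1.2876·A + 1.0148·B in Cartesian coordinates,
giving P = (-0.2752, 0.9177, 0.2865), i.e. latitude 16.65°, longitude 106.69°.

16.65°, 106.69°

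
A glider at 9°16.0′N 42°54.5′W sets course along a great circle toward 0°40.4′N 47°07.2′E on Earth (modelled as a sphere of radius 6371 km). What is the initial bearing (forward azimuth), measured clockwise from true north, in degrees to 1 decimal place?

Δλ = 90.028° = 1.5713 rad.
y = sin Δλ · cos φ₂ = (1.0000)(0.9999) = 0.9999
x = cos φ₁ sin φ₂ − sin φ₁ cos φ₂ cos Δλ = (0.9869)(0.0118) − (0.1610)(0.9999)(-0.0005) = 0.0117
θ = atan2(y, x) = 89.33°, so the bearing is 89.3°.

89.3°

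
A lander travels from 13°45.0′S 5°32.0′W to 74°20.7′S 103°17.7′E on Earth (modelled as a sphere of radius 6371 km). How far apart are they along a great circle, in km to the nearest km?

With latitudes φ₁ = -13.750°, φ₂ = -74.345° and longitude difference Δλ = 108.828°:
cos c = sin φ₁ sin φ₂ + cos φ₁ cos φ₂ cos Δλ = (-0.2377)(-0.9629) + (0.9713)(0.2698)(-0.3227) = 0.14428,
so c = arccos(0.14428) = 1.42601 rad.
Distance = R·c = 6371 × 1.4260 ≈ 9085 km.

9085 km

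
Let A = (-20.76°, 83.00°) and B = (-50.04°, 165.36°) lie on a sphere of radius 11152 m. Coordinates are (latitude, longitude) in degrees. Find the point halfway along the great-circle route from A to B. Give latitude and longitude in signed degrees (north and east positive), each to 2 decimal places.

Central angle δ = 1.2116 rad. Interpolating on the sphere with fraction f = 0.5:
P = [sin((1−f)δ)·A + sin(fδ)·B] / sin δ = 0.6082·A + 0.6082·B in Cartesian coordinates,
giving P = (-0.3086, 0.6632, -0.6818), i.e. latitude -42.98°, longitude 114.96°.

-42.98°, 114.96°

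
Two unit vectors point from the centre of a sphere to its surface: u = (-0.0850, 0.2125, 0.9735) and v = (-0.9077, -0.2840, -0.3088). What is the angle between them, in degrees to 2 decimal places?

106.49°

u·v = -0.2838; |u| = 1.0000, |v| = 1.0000.
cos θ = (u·v)/(|u||v|) = -0.2838, so θ = 106.49°.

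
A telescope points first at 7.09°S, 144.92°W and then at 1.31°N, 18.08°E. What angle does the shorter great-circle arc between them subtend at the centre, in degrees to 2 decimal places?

162.09°

Let φ₁ = -0.1237 rad, φ₂ = 0.0229 rad, and Δλ = 2.8449 rad.
cos c = sin φ₁ sin φ₂ + cos φ₁ cos φ₂ cos Δλ = (-0.1234)(0.0229) + (0.9924)(0.9997)(-0.9563) = -0.95157,
so c = arccos(-0.95157) = 2.82909 rad.
So the angular separation is 162.09°.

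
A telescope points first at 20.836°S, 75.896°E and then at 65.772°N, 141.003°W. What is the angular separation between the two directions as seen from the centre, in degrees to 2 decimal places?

In radians: φ₁ = -0.3637, φ₂ = 1.1479, Δλ = 143.101° = 2.4976 rad.
Haversine: a = sin²(Δφ/2) + cos φ₁ cos φ₂ sin²(Δλ/2) = 0.4704 + (0.9346)(0.4104)(0.8998) = 0.81554.
Central angle c = 2·arcsin(√a) = 2.25373 rad.
So the angular separation is 129.13°.

129.13°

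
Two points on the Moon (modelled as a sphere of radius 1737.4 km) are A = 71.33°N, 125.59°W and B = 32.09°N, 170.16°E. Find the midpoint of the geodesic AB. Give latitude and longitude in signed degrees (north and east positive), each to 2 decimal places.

Central angle δ = 0.9006 rad. Interpolating on the sphere with fraction f = 0.5:
P = [sin((1−f)δ)·A + sin(fδ)·B] / sin δ = 0.5554·A + 0.5554·B in Cartesian coordinates,
giving P = (-0.5671, -0.0642, 0.8212), i.e. latitude 55.20°, longitude -173.54°.

55.20°, -173.54°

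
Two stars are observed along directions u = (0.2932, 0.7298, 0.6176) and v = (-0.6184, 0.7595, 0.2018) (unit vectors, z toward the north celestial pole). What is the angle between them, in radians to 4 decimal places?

1.0500 rad

u·v = 0.4976; |u| = 1.0000, |v| = 1.0000.
cos θ = (u·v)/(|u||v|) = 0.4976, so θ = 1.0500 rad.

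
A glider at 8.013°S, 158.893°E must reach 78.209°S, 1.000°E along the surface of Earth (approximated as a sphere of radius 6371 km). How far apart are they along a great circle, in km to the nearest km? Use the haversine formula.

With latitudes φ₁ = -8.013°, φ₂ = -78.209° and longitude difference Δλ = -157.893°:
Haversine: a = sin²(Δφ/2) + cos φ₁ cos φ₂ sin²(Δλ/2) = 0.3306 + (0.9902)(0.2043)(0.9632) = 0.52551.
Central angle c = 2·arcsin(√a) = 1.62183 rad.
Distance = R·c = 6371 × 1.6218 ≈ 10333 km.

10333 km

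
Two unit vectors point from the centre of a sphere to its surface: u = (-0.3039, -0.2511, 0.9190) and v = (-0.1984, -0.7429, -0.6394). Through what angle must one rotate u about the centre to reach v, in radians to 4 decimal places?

1.9185 rad

u·v = -0.3408; |u| = 1.0000, |v| = 1.0000.
cos θ = (u·v)/(|u||v|) = -0.3408, so θ = 1.9185 rad.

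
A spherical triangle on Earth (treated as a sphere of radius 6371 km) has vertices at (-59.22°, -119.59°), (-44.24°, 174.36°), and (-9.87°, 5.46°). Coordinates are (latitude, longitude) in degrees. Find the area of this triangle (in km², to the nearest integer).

34151495 km²

Side lengths (central angles): a = 2.1810, b = 1.7136, c = 0.7254 rad; semiperimeter s = 2.3100.
By l'Huilier's theorem, tan(E/4) = √[tan(s/2) tan((s−a)/2) tan((s−b)/2) tan((s−c)/2)], giving spherical excess E = 0.8414 rad.
Area = E·R² = 0.8414 × (6371)² ≈ 34151495 km².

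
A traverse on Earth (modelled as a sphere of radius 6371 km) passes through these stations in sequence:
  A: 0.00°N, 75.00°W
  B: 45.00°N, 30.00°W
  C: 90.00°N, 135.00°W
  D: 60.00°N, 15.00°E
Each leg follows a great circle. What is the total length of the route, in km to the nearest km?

Leg A→B: central angle 1.0472 rad, distance 6671.7 km.
Leg B→C: central angle 0.7854 rad, distance 5003.8 km.
Leg C→D: central angle 0.5236 rad, distance 3335.8 km.
Total: 6671.7 + 5003.8 + 3335.8 ≈ 15011 km.

15011 km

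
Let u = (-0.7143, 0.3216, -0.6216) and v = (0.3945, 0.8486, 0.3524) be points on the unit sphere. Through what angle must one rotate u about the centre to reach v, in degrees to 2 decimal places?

103.18°

u·v = -0.2279; |u| = 1.0000, |v| = 1.0000.
cos θ = (u·v)/(|u||v|) = -0.2279, so θ = 103.18°.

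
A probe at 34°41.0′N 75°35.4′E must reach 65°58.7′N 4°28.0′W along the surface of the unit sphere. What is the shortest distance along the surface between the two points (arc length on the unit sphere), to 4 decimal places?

In radians: φ₁ = 0.6053, φ₂ = 1.1515, Δλ = -80.057° = -1.3973 rad.
cos c = sin φ₁ sin φ₂ + cos φ₁ cos φ₂ cos Δλ = (0.5690)(0.9134) + (0.8223)(0.4071)(0.1727) = 0.57756,
so c = arccos(0.57756) = 0.95506 rad.
On the unit sphere the arc length equals the central angle: 0.9551.

0.9551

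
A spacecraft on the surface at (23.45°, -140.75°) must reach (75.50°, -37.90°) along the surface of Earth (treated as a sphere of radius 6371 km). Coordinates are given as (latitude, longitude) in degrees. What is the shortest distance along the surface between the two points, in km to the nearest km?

7837 km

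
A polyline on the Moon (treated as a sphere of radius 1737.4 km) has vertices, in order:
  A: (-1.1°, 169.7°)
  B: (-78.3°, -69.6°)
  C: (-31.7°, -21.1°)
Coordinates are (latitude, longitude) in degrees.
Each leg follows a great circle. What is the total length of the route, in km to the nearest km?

4424 km

Leg A→B: central angle 1.6556 rad, distance 2876.5 km.
Leg B→C: central angle 0.8907 rad, distance 1547.5 km.
Total: 2876.5 + 1547.5 ≈ 4424 km.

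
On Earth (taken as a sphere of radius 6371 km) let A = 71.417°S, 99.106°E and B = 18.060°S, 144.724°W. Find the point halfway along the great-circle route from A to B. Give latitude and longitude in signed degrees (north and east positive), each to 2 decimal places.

-55.67°, -164.17°

Central angle δ = 1.4099 rad. Interpolating on the sphere with fraction f = 0.5:
P = [sin((1−f)δ)·A + sin(fδ)·B] / sin δ = 0.6565·A + 0.6565·B in Cartesian coordinates,
giving P = (-0.5426, -0.1539, -0.8258), i.e. latitude -55.67°, longitude -164.17°.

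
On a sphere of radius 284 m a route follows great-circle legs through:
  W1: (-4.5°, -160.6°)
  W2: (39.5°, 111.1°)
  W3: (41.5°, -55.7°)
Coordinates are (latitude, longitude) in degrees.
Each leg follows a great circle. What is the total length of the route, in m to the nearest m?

940 m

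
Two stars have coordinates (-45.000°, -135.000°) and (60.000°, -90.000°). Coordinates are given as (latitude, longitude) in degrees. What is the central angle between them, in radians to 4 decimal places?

Let φ₁ = -0.7854 rad, φ₂ = 1.0472 rad, and Δλ = 0.7854 rad.
Haversine: a = sin²(Δφ/2) + cos φ₁ cos φ₂ sin²(Δλ/2) = 0.6294 + (0.7071)(0.5000)(0.1464) = 0.68119.
Central angle c = 2·arcsin(√a) = 1.94161 rad.
So the angular separation is 1.9416 rad.

1.9416 rad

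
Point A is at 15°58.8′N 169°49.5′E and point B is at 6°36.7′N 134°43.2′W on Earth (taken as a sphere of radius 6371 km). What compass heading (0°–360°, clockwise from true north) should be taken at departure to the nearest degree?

With φ₁ = 0.2789, φ₂ = 0.1154, Δλ = 0.9679 rad, the forward-azimuth formula gives
θ = atan2( sin Δλ cos φ₂ , cos φ₁ sin φ₂ − sin φ₁ cos φ₂ cos Δλ ) = atan2(0.8182, -0.0444) = 93.10°.
So the initial bearing is 93°.

93°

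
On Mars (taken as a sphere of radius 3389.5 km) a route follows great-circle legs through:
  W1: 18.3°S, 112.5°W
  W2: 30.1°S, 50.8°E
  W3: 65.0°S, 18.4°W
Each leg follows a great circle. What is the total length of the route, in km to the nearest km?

Leg W1→W2: central angle 2.2514 rad, distance 7631.2 km.
Leg W2→W3: central angle 0.9467 rad, distance 3208.9 km.
Total: 7631.2 + 3208.9 ≈ 10840 km.

10840 km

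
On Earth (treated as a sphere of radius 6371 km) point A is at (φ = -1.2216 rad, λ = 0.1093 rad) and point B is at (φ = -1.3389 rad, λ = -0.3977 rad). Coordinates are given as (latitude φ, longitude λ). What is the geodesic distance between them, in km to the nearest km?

1168 km

Let φ₁ = -1.2216 rad, φ₂ = -1.3389 rad, and Δλ = -0.5070 rad.
cos c = sin φ₁ sin φ₂ + cos φ₁ cos φ₂ cos Δλ = (-0.9396)(-0.9732) + (0.3421)(0.2298)(0.8742) = 0.98324,
so c = arccos(0.98324) = 0.18336 rad.
Distance = R·c = 6371 × 0.1834 ≈ 1168 km.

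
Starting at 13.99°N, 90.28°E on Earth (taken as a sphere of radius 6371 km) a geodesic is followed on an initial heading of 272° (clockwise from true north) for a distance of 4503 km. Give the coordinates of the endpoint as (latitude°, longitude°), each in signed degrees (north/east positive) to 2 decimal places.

Angular distance δ = d/R = 4503/6371 = 0.70680 rad; initial bearing θ = 4.7473 rad.
sin φ₂ = sin φ₁ cos δ + cos φ₁ sin δ cos θ = (0.2418)(0.7604) + (0.9703)(0.6494)(0.0349) = 0.2058, so φ₂ = 11.88°.
Δλ = atan2(sin θ sin δ cos φ₁, cos δ − sin φ₁ sin φ₂) = atan2(-0.6298, 0.7107) = -41.545°.
λ₂ = 90.280° − 41.545° = 48.74°.

11.88°, 48.74°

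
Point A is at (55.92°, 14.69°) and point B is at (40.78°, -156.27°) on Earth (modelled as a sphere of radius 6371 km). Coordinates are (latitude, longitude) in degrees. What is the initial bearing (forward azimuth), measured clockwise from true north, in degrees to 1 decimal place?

Δλ = -170.960° = -2.9838 rad.
y = sin Δλ · cos φ₂ = (-0.1571)(0.7572) = -0.1190
x = cos φ₁ sin φ₂ − sin φ₁ cos φ₂ cos Δλ = (0.5603)(0.6532) − (0.8283)(0.7572)(-0.9876) = 0.9854
θ = atan2(y, x) = -6.88°; adding 360° gives 353.1°.

353.1°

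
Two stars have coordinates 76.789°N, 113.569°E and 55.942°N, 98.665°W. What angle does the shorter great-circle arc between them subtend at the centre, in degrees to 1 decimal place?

45.7°

Let φ₁ = 1.3402 rad, φ₂ = 0.9764 rad, and Δλ = 2.5790 rad.
Haversine: a = sin²(Δφ/2) + cos φ₁ cos φ₂ sin²(Δλ/2) = 0.0327 + (0.2285)(0.5600)(0.9229) = 0.15086.
Central angle c = 2·arcsin(√a) = 0.79780 rad.
So the angular separation is 45.7°.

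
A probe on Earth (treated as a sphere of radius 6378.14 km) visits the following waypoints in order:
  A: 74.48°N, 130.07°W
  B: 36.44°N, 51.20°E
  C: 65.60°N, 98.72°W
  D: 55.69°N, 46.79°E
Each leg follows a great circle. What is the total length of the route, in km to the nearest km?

Leg A→B: central angle 1.2056 rad, distance 7689.6 km.
Leg B→C: central angle 1.3147 rad, distance 8385.0 km.
Leg C→D: central angle 0.9760 rad, distance 6225.4 km.
Total: 7689.6 + 8385.0 + 6225.4 ≈ 22300 km.

22300 km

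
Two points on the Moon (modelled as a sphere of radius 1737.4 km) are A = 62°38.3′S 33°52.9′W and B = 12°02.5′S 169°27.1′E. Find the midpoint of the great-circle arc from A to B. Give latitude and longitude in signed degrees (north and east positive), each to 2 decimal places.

-61.92°, -172.42°

The central angle between A and B is δ = 1.8003 rad.
With f = 0.5, the slerp weights are sin((1−f)δ)/sin δ = 0.8045 and sin(fδ)/sin δ = 0.8045.
Weighted sum of the unit vectors: (0.8045)·(0.3816,-0.2562,-0.8881) + (0.8045)·(-0.9615,0.1790,-0.2086) = (-0.4665, -0.0621, -0.8823).
Converting back: φ = atan2(z, √(x²+y²)) = -61.92°, λ = atan2(y, x) = -172.42°.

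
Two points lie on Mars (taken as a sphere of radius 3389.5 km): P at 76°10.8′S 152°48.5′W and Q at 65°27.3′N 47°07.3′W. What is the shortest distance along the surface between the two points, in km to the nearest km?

Let φ₁ = -1.3296 rad, φ₂ = 1.1424 rad, and Δλ = 1.8446 rad.
cos c = sin φ₁ sin φ₂ + cos φ₁ cos φ₂ cos Δλ = (-0.9711)(0.9096) + (0.2389)(0.4154)(-0.2704) = -0.91013,
so c = arccos(-0.91013) = 2.71440 rad.
Distance = R·c = 3389.5 × 2.7144 ≈ 9200 km.

9200 km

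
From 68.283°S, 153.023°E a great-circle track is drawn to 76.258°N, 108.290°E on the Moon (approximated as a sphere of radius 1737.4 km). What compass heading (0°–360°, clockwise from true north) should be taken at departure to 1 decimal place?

Δλ = -44.733° = -0.7807 rad.
y = sin Δλ · cos φ₂ = (-0.7038)(0.2376) = -0.1672
x = cos φ₁ sin φ₂ − sin φ₁ cos φ₂ cos Δλ = (0.3700)(0.9714) − (-0.9290)(0.2376)(0.7104) = 0.5162
θ = atan2(y, x) = -17.95°; adding 360° gives 342.1°.

342.1°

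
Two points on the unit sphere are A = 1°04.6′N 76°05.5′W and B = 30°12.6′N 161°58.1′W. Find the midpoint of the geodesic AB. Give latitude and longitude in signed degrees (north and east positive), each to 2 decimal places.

The central angle between A and B is δ = 1.4992 rad.
With f = 0.5, the slerp weights are sin((1−f)δ)/sin δ = 0.6831 and sin(fδ)/sin δ = 0.6831.
Weighted sum of the unit vectors: (0.6831)·(0.2403,-0.9705,0.0188) + (0.6831)·(-0.8217,-0.2675,0.5032) = (-0.3972, -0.8457, 0.3565).
Converting back: φ = atan2(z, √(x²+y²)) = 20.89°, λ = atan2(y, x) = -115.16°.

20.89°, -115.16°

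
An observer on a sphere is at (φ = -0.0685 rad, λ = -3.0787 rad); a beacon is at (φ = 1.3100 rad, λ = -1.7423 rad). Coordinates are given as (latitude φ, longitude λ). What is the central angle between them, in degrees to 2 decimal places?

90.37°

In radians: φ₁ = -0.0685, φ₂ = 1.3100, Δλ = 76.570° = 1.3364 rad.
Haversine: a = sin²(Δφ/2) + cos φ₁ cos φ₂ sin²(Δλ/2) = 0.4044 + (0.9977)(0.2579)(0.3839) = 0.50319.
Central angle c = 2·arcsin(√a) = 1.57718 rad.
So the angular separation is 90.37°.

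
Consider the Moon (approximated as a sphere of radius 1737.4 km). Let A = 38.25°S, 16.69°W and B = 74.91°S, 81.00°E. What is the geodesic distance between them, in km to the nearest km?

1675 km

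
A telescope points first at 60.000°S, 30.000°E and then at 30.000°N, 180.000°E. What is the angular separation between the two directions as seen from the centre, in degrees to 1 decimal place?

143.9°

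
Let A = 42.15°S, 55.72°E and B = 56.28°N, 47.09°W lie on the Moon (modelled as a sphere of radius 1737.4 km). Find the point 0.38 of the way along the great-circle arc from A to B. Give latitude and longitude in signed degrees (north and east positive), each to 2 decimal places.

Central angle δ = 2.2776 rad. Interpolating on the sphere with fraction f = 0.38:
P = [sin((1−f)δ)·A + sin(fδ)·B] / sin δ = 1.2985·A + 1.0013·B in Cartesian coordinates,
giving P = (0.9207, 0.3884, -0.0386), i.e. latitude -2.21°, longitude 22.87°.

-2.21°, 22.87°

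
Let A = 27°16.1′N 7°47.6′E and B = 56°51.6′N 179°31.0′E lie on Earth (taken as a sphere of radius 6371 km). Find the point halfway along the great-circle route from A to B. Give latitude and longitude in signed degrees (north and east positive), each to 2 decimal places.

74.61°, 20.54°

The central angle between A and B is δ = 1.6682 rad.
With f = 0.5, the slerp weights are sin((1−f)δ)/sin δ = 0.7442 and sin(fδ)/sin δ = 0.7442.
Weighted sum of the unit vectors: (0.7442)·(0.8807,0.1205,0.4582) + (0.7442)·(-0.5467,0.0046,0.8373) = (0.2486, 0.0931, 0.9641).
Converting back: φ = atan2(z, √(x²+y²)) = 74.61°, λ = atan2(y, x) = 20.54°.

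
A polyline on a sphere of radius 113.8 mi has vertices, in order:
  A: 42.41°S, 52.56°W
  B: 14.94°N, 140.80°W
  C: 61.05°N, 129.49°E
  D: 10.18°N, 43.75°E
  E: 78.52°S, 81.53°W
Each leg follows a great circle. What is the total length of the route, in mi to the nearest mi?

718 mi

Leg A→B: central angle 1.7234 rad, distance 196.1 mi.
Leg B→C: central angle 1.3408 rad, distance 152.6 mi.
Leg C→D: central angle 1.3796 rad, distance 157.0 mi.
Leg D→E: central angle 1.8612 rad, distance 211.8 mi.
Total: 196.1 + 152.6 + 157.0 + 211.8 ≈ 718 mi.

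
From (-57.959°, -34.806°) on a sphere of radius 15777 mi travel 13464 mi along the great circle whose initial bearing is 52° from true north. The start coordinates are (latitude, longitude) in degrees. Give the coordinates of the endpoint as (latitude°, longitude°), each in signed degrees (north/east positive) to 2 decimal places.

-18.13°, 3.86°

Angular distance δ = d/R = 13464/15777 = 0.85339 rad; initial bearing θ = 0.9076 rad.
sin φ₂ = sin φ₁ cos δ + cos φ₁ sin δ cos θ = (-0.8477)(0.6574) + (0.5305)(0.7535)(0.6157) = -0.3112, so φ₂ = -18.13°.
Δλ = atan2(sin θ sin δ cos φ₁, cos δ − sin φ₁ sin φ₂) = atan2(0.3150, 0.3937) = 38.667°.
λ₂ = -34.806° + 38.667° = 3.86°.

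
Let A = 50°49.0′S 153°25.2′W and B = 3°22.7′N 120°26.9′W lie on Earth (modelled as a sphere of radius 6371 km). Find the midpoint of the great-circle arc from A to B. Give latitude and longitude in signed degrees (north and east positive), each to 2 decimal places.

The central angle between A and B is δ = 1.0662 rad.
With f = 0.5, the slerp weights are sin((1−f)δ)/sin δ = 0.5806 and sin(fδ)/sin δ = 0.5806.
Weighted sum of the unit vectors: (0.5806)·(-0.5650,-0.2827,-0.7751) + (0.5806)·(-0.5059,-0.8606,0.0589) = (-0.6217, -0.6637, -0.4158).
Converting back: φ = atan2(z, √(x²+y²)) = -24.57°, λ = atan2(y, x) = -133.13°.

-24.57°, -133.13°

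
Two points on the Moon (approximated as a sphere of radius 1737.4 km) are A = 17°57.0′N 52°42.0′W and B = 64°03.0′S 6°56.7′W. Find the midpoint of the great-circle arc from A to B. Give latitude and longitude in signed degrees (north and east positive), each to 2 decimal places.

-24.53°, -38.69°

Central angle δ = 1.5575 rad. Interpolating on the sphere with fraction f = 0.5:
P = [sin((1−f)δ)·A + sin(fδ)·B] / sin δ = 0.7024·A + 0.7024·B in Cartesian coordinates,
giving P = (0.7101, -0.5687, -0.4151), i.e. latitude -24.53°, longitude -38.69°.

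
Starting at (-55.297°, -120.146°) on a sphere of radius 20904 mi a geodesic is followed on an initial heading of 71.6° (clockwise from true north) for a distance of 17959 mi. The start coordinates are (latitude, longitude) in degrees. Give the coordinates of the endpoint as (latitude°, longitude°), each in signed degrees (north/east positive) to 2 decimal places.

Angular distance δ = d/R = 17959/20904 = 0.85912 rad; initial bearing θ = 1.2497 rad.
sin φ₂ = sin φ₁ cos δ + cos φ₁ sin δ cos θ = (-0.8221)(0.6531) + (0.5693)(0.7573)(0.3156) = -0.4008, so φ₂ = -23.63°.
Δλ = atan2(sin θ sin δ cos φ₁, cos δ − sin φ₁ sin φ₂) = atan2(0.4091, 0.3236) = 51.658°.
λ₂ = -120.146° + 51.658° = -68.49°.

-23.63°, -68.49°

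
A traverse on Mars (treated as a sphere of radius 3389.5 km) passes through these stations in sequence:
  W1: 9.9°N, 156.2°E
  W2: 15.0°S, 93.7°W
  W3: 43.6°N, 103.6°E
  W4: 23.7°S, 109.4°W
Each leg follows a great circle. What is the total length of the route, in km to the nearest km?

Leg W1→W2: central angle 1.9514 rad, distance 6614.4 km.
Leg W2→W3: central angle 2.5799 rad, distance 8744.5 km.
Leg W3→W4: central angle 2.5559 rad, distance 8663.1 km.
Total: 6614.4 + 8744.5 + 8663.1 ≈ 24022 km.

24022 km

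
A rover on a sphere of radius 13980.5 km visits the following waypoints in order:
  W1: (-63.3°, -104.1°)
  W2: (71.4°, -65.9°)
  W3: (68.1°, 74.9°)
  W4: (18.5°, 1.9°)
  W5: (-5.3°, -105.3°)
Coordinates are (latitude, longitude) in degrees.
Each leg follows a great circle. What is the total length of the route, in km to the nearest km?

85362 km

Leg W1→W2: central angle 2.3951 rad, distance 33484.9 km.
Leg W2→W3: central angle 0.6646 rad, distance 9291.1 km.
Leg W3→W4: central angle 1.1617 rad, distance 16240.5 km.
Leg W4→W5: central angle 1.8845 rad, distance 26345.6 km.
Total: 33484.9 + 9291.1 + 16240.5 + 26345.6 ≈ 85362 km.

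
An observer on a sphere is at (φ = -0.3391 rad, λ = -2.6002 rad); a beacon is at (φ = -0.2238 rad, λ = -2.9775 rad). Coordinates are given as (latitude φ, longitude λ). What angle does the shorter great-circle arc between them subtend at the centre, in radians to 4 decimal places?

0.3800 rad

With latitudes φ₁ = -19.429°, φ₂ = -12.823° and longitude difference Δλ = -21.618°:
Haversine: a = sin²(Δφ/2) + cos φ₁ cos φ₂ sin²(Δλ/2) = 0.0033 + (0.9431)(0.9751)(0.0352) = 0.03566.
Central angle c = 2·arcsin(√a) = 0.37995 rad.
So the angular separation is 0.3800 rad.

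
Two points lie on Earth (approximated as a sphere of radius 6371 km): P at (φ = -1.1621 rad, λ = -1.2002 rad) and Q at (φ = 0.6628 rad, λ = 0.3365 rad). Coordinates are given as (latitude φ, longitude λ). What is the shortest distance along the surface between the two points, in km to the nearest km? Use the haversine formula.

13748 km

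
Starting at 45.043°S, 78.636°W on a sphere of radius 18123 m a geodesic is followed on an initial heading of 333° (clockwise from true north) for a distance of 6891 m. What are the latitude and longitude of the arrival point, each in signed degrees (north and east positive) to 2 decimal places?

Angular distance δ = d/R = 6891/18123 = 0.38024 rad; initial bearing θ = 5.8119 rad.
sin φ₂ = sin φ₁ cos δ + cos φ₁ sin δ cos θ = (-0.7076)(0.9286) + (0.7066)(0.3711)(0.8910) = -0.4234, so φ₂ = -25.05°.
Δλ = atan2(sin θ sin δ cos φ₁, cos δ − sin φ₁ sin φ₂) = atan2(-0.1191, 0.6289) = -10.719°.
λ₂ = -78.636° − 10.719° = -89.35°.

-25.05°, -89.35°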